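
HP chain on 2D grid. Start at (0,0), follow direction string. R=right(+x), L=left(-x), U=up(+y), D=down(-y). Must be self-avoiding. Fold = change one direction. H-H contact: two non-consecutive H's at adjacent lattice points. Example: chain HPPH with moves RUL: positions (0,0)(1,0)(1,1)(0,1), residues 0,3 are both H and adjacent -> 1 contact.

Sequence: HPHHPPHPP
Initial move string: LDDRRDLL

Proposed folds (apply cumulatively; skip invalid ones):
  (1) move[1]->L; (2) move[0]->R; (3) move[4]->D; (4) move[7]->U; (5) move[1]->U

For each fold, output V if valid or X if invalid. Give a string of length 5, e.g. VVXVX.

Answer: VXVVX

Derivation:
Initial: LDDRRDLL -> [(0, 0), (-1, 0), (-1, -1), (-1, -2), (0, -2), (1, -2), (1, -3), (0, -3), (-1, -3)]
Fold 1: move[1]->L => LLDRRDLL VALID
Fold 2: move[0]->R => RLDRRDLL INVALID (collision), skipped
Fold 3: move[4]->D => LLDRDDLL VALID
Fold 4: move[7]->U => LLDRDDLU VALID
Fold 5: move[1]->U => LUDRDDLU INVALID (collision), skipped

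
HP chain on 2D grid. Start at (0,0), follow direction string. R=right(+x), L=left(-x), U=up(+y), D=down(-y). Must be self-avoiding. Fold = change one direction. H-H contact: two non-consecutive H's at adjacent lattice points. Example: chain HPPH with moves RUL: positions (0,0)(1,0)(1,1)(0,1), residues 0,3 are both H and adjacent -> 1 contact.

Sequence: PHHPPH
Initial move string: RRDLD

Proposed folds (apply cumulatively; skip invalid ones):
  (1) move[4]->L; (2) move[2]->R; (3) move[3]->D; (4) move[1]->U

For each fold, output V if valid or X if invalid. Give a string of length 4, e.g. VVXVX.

Initial: RRDLD -> [(0, 0), (1, 0), (2, 0), (2, -1), (1, -1), (1, -2)]
Fold 1: move[4]->L => RRDLL VALID
Fold 2: move[2]->R => RRRLL INVALID (collision), skipped
Fold 3: move[3]->D => RRDDL VALID
Fold 4: move[1]->U => RUDDL INVALID (collision), skipped

Answer: VXVX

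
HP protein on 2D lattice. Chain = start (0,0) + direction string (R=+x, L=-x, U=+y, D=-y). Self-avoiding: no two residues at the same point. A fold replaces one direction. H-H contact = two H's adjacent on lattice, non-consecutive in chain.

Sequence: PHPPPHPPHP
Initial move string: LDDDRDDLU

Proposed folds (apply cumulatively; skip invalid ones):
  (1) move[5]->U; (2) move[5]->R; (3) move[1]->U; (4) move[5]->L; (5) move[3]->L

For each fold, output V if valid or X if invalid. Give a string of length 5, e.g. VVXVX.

Initial: LDDDRDDLU -> [(0, 0), (-1, 0), (-1, -1), (-1, -2), (-1, -3), (0, -3), (0, -4), (0, -5), (-1, -5), (-1, -4)]
Fold 1: move[5]->U => LDDDRUDLU INVALID (collision), skipped
Fold 2: move[5]->R => LDDDRRDLU INVALID (collision), skipped
Fold 3: move[1]->U => LUDDRDDLU INVALID (collision), skipped
Fold 4: move[5]->L => LDDDRLDLU INVALID (collision), skipped
Fold 5: move[3]->L => LDDLRDDLU INVALID (collision), skipped

Answer: XXXXX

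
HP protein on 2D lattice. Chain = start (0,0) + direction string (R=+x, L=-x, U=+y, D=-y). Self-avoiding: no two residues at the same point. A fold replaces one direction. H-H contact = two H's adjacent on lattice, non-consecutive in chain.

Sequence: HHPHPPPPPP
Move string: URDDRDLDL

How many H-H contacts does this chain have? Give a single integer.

Answer: 1

Derivation:
Positions: [(0, 0), (0, 1), (1, 1), (1, 0), (1, -1), (2, -1), (2, -2), (1, -2), (1, -3), (0, -3)]
H-H contact: residue 0 @(0,0) - residue 3 @(1, 0)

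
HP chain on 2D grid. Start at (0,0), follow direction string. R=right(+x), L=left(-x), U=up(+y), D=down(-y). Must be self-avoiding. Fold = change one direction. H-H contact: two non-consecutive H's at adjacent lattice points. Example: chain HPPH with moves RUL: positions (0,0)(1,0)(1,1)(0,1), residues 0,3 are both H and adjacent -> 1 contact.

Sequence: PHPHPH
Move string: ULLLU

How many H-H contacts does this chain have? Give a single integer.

Answer: 0

Derivation:
Positions: [(0, 0), (0, 1), (-1, 1), (-2, 1), (-3, 1), (-3, 2)]
No H-H contacts found.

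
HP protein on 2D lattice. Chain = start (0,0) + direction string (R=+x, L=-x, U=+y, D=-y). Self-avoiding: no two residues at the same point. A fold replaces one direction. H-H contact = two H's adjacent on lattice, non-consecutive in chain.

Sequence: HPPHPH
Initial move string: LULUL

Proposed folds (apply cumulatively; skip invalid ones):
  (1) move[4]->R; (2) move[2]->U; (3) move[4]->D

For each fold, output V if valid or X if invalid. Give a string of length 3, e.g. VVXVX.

Initial: LULUL -> [(0, 0), (-1, 0), (-1, 1), (-2, 1), (-2, 2), (-3, 2)]
Fold 1: move[4]->R => LULUR VALID
Fold 2: move[2]->U => LUUUR VALID
Fold 3: move[4]->D => LUUUD INVALID (collision), skipped

Answer: VVX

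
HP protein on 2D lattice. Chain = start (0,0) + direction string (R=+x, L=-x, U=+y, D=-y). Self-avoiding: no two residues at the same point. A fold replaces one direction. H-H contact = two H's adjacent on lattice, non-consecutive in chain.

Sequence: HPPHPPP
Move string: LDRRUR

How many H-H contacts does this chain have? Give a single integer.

Answer: 1

Derivation:
Positions: [(0, 0), (-1, 0), (-1, -1), (0, -1), (1, -1), (1, 0), (2, 0)]
H-H contact: residue 0 @(0,0) - residue 3 @(0, -1)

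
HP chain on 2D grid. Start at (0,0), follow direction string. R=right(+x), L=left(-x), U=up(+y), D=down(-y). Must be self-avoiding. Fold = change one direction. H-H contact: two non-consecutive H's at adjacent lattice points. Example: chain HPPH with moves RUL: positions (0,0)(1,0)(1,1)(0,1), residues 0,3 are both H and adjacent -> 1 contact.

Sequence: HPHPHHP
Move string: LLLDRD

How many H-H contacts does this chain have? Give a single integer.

Positions: [(0, 0), (-1, 0), (-2, 0), (-3, 0), (-3, -1), (-2, -1), (-2, -2)]
H-H contact: residue 2 @(-2,0) - residue 5 @(-2, -1)

Answer: 1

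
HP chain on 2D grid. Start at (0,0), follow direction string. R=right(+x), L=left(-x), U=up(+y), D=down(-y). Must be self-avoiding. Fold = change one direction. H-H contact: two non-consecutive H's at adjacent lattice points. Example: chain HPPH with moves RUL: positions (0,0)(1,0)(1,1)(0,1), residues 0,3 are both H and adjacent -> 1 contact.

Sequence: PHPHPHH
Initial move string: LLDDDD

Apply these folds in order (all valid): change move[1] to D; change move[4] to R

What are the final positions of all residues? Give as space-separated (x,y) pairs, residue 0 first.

Initial moves: LLDDDD
Fold: move[1]->D => LDDDDD (positions: [(0, 0), (-1, 0), (-1, -1), (-1, -2), (-1, -3), (-1, -4), (-1, -5)])
Fold: move[4]->R => LDDDRD (positions: [(0, 0), (-1, 0), (-1, -1), (-1, -2), (-1, -3), (0, -3), (0, -4)])

Answer: (0,0) (-1,0) (-1,-1) (-1,-2) (-1,-3) (0,-3) (0,-4)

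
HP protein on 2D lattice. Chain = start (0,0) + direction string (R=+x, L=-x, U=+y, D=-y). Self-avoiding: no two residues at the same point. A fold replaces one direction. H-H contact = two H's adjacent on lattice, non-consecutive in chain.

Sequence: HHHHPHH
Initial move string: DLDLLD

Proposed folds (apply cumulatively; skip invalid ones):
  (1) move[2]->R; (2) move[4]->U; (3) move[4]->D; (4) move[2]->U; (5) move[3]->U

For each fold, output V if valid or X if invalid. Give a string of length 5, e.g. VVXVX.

Initial: DLDLLD -> [(0, 0), (0, -1), (-1, -1), (-1, -2), (-2, -2), (-3, -2), (-3, -3)]
Fold 1: move[2]->R => DLRLLD INVALID (collision), skipped
Fold 2: move[4]->U => DLDLUD INVALID (collision), skipped
Fold 3: move[4]->D => DLDLDD VALID
Fold 4: move[2]->U => DLULDD VALID
Fold 5: move[3]->U => DLUUDD INVALID (collision), skipped

Answer: XXVVX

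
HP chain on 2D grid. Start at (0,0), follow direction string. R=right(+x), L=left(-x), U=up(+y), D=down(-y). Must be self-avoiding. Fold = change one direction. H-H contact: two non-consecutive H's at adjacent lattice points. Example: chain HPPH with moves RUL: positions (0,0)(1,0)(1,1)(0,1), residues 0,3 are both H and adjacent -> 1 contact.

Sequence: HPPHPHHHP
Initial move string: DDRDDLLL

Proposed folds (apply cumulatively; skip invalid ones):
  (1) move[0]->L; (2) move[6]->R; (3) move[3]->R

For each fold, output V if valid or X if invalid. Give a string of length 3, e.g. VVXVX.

Answer: VXV

Derivation:
Initial: DDRDDLLL -> [(0, 0), (0, -1), (0, -2), (1, -2), (1, -3), (1, -4), (0, -4), (-1, -4), (-2, -4)]
Fold 1: move[0]->L => LDRDDLLL VALID
Fold 2: move[6]->R => LDRDDLRL INVALID (collision), skipped
Fold 3: move[3]->R => LDRRDLLL VALID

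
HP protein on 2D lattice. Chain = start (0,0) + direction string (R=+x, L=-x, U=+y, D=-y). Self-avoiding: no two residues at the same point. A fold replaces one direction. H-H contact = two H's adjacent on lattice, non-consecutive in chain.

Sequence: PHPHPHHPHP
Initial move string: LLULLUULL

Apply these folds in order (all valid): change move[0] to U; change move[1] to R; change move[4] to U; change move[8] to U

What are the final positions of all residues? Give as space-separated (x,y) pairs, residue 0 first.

Answer: (0,0) (0,1) (1,1) (1,2) (0,2) (0,3) (0,4) (0,5) (-1,5) (-1,6)

Derivation:
Initial moves: LLULLUULL
Fold: move[0]->U => ULULLUULL (positions: [(0, 0), (0, 1), (-1, 1), (-1, 2), (-2, 2), (-3, 2), (-3, 3), (-3, 4), (-4, 4), (-5, 4)])
Fold: move[1]->R => URULLUULL (positions: [(0, 0), (0, 1), (1, 1), (1, 2), (0, 2), (-1, 2), (-1, 3), (-1, 4), (-2, 4), (-3, 4)])
Fold: move[4]->U => URULUUULL (positions: [(0, 0), (0, 1), (1, 1), (1, 2), (0, 2), (0, 3), (0, 4), (0, 5), (-1, 5), (-2, 5)])
Fold: move[8]->U => URULUUULU (positions: [(0, 0), (0, 1), (1, 1), (1, 2), (0, 2), (0, 3), (0, 4), (0, 5), (-1, 5), (-1, 6)])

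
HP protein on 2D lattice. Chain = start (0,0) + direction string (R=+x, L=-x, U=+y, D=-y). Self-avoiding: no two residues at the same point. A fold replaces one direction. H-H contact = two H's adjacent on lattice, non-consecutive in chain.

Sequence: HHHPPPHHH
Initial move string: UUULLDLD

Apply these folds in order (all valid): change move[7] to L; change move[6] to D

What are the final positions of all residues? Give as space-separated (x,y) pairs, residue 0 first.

Initial moves: UUULLDLD
Fold: move[7]->L => UUULLDLL (positions: [(0, 0), (0, 1), (0, 2), (0, 3), (-1, 3), (-2, 3), (-2, 2), (-3, 2), (-4, 2)])
Fold: move[6]->D => UUULLDDL (positions: [(0, 0), (0, 1), (0, 2), (0, 3), (-1, 3), (-2, 3), (-2, 2), (-2, 1), (-3, 1)])

Answer: (0,0) (0,1) (0,2) (0,3) (-1,3) (-2,3) (-2,2) (-2,1) (-3,1)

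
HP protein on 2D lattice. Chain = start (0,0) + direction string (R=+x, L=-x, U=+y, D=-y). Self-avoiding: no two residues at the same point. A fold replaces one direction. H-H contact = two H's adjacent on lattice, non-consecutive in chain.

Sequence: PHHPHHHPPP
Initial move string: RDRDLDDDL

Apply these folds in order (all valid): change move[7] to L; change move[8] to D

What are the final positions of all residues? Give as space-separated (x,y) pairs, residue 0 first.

Initial moves: RDRDLDDDL
Fold: move[7]->L => RDRDLDDLL (positions: [(0, 0), (1, 0), (1, -1), (2, -1), (2, -2), (1, -2), (1, -3), (1, -4), (0, -4), (-1, -4)])
Fold: move[8]->D => RDRDLDDLD (positions: [(0, 0), (1, 0), (1, -1), (2, -1), (2, -2), (1, -2), (1, -3), (1, -4), (0, -4), (0, -5)])

Answer: (0,0) (1,0) (1,-1) (2,-1) (2,-2) (1,-2) (1,-3) (1,-4) (0,-4) (0,-5)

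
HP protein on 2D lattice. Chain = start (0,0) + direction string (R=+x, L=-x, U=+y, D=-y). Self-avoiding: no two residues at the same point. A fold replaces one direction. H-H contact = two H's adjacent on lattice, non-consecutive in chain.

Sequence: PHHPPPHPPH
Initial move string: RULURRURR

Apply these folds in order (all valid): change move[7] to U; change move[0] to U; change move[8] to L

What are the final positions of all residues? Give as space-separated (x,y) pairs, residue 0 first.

Answer: (0,0) (0,1) (0,2) (-1,2) (-1,3) (0,3) (1,3) (1,4) (1,5) (0,5)

Derivation:
Initial moves: RULURRURR
Fold: move[7]->U => RULURRUUR (positions: [(0, 0), (1, 0), (1, 1), (0, 1), (0, 2), (1, 2), (2, 2), (2, 3), (2, 4), (3, 4)])
Fold: move[0]->U => UULURRUUR (positions: [(0, 0), (0, 1), (0, 2), (-1, 2), (-1, 3), (0, 3), (1, 3), (1, 4), (1, 5), (2, 5)])
Fold: move[8]->L => UULURRUUL (positions: [(0, 0), (0, 1), (0, 2), (-1, 2), (-1, 3), (0, 3), (1, 3), (1, 4), (1, 5), (0, 5)])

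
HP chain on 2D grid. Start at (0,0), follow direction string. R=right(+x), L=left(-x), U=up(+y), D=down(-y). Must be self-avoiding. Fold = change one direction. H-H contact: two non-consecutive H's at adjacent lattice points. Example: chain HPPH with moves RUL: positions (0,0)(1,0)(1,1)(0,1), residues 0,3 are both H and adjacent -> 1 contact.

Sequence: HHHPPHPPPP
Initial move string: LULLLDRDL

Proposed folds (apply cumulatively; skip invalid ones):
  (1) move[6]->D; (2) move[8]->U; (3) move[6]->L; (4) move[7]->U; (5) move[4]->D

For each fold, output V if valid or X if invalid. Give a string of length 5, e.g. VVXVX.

Answer: VXVVV

Derivation:
Initial: LULLLDRDL -> [(0, 0), (-1, 0), (-1, 1), (-2, 1), (-3, 1), (-4, 1), (-4, 0), (-3, 0), (-3, -1), (-4, -1)]
Fold 1: move[6]->D => LULLLDDDL VALID
Fold 2: move[8]->U => LULLLDDDU INVALID (collision), skipped
Fold 3: move[6]->L => LULLLDLDL VALID
Fold 4: move[7]->U => LULLLDLUL VALID
Fold 5: move[4]->D => LULLDDLUL VALID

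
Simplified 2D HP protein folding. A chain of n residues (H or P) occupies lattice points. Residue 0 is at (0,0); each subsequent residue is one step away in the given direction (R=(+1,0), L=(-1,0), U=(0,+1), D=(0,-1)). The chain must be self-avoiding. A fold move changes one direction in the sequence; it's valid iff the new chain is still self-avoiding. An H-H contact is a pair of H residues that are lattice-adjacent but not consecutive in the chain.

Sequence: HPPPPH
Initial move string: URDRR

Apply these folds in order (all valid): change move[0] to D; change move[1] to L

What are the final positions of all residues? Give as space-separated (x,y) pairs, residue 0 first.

Initial moves: URDRR
Fold: move[0]->D => DRDRR (positions: [(0, 0), (0, -1), (1, -1), (1, -2), (2, -2), (3, -2)])
Fold: move[1]->L => DLDRR (positions: [(0, 0), (0, -1), (-1, -1), (-1, -2), (0, -2), (1, -2)])

Answer: (0,0) (0,-1) (-1,-1) (-1,-2) (0,-2) (1,-2)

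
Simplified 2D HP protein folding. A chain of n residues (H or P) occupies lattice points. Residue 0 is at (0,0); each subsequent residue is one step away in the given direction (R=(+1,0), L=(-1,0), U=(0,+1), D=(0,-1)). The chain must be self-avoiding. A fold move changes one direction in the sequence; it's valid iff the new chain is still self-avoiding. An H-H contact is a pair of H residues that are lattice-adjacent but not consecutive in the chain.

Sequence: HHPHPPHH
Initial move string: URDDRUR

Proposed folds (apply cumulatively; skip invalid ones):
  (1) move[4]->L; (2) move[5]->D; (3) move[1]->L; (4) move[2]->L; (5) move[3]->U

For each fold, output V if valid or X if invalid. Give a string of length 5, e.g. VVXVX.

Initial: URDDRUR -> [(0, 0), (0, 1), (1, 1), (1, 0), (1, -1), (2, -1), (2, 0), (3, 0)]
Fold 1: move[4]->L => URDDLUR INVALID (collision), skipped
Fold 2: move[5]->D => URDDRDR VALID
Fold 3: move[1]->L => ULDDRDR VALID
Fold 4: move[2]->L => ULLDRDR VALID
Fold 5: move[3]->U => ULLURDR INVALID (collision), skipped

Answer: XVVVX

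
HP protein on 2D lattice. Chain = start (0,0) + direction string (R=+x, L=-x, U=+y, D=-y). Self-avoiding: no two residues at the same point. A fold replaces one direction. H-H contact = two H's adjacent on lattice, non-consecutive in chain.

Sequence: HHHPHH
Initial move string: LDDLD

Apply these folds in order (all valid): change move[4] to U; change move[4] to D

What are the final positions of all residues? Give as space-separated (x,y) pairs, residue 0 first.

Answer: (0,0) (-1,0) (-1,-1) (-1,-2) (-2,-2) (-2,-3)

Derivation:
Initial moves: LDDLD
Fold: move[4]->U => LDDLU (positions: [(0, 0), (-1, 0), (-1, -1), (-1, -2), (-2, -2), (-2, -1)])
Fold: move[4]->D => LDDLD (positions: [(0, 0), (-1, 0), (-1, -1), (-1, -2), (-2, -2), (-2, -3)])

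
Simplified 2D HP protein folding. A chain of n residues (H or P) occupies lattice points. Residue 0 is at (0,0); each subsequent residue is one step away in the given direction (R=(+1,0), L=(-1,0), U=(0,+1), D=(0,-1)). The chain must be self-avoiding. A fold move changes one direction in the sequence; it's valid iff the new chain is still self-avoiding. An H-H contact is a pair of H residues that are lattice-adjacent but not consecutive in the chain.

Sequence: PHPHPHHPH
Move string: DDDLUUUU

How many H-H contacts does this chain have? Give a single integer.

Positions: [(0, 0), (0, -1), (0, -2), (0, -3), (-1, -3), (-1, -2), (-1, -1), (-1, 0), (-1, 1)]
H-H contact: residue 1 @(0,-1) - residue 6 @(-1, -1)

Answer: 1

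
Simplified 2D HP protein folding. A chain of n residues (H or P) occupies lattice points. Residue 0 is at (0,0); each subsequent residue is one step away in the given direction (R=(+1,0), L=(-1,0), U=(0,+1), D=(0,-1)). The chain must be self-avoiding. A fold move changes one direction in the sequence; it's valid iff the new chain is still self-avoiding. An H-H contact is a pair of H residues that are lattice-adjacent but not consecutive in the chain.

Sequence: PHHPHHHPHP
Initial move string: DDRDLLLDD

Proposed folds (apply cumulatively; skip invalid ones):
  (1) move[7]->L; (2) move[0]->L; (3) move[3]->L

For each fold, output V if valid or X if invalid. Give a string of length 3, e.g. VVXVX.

Initial: DDRDLLLDD -> [(0, 0), (0, -1), (0, -2), (1, -2), (1, -3), (0, -3), (-1, -3), (-2, -3), (-2, -4), (-2, -5)]
Fold 1: move[7]->L => DDRDLLLLD VALID
Fold 2: move[0]->L => LDRDLLLLD VALID
Fold 3: move[3]->L => LDRLLLLLD INVALID (collision), skipped

Answer: VVX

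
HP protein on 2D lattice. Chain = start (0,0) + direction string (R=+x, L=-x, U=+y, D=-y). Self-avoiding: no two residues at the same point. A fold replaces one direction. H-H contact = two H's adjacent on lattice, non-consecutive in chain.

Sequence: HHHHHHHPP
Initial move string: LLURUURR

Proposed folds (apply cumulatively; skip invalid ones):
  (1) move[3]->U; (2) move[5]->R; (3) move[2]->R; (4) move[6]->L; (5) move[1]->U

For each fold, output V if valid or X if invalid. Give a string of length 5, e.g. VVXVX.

Answer: VVXXV

Derivation:
Initial: LLURUURR -> [(0, 0), (-1, 0), (-2, 0), (-2, 1), (-1, 1), (-1, 2), (-1, 3), (0, 3), (1, 3)]
Fold 1: move[3]->U => LLUUUURR VALID
Fold 2: move[5]->R => LLUUURRR VALID
Fold 3: move[2]->R => LLRUURRR INVALID (collision), skipped
Fold 4: move[6]->L => LLUUURLR INVALID (collision), skipped
Fold 5: move[1]->U => LUUUURRR VALID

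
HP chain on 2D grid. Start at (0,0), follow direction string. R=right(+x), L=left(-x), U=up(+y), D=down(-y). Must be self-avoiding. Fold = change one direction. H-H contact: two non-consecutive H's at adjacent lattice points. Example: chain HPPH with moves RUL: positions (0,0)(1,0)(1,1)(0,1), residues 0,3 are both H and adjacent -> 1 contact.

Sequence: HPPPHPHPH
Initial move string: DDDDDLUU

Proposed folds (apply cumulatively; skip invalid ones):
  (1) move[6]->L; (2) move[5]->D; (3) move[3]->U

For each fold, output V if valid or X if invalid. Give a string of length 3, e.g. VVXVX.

Answer: VVX

Derivation:
Initial: DDDDDLUU -> [(0, 0), (0, -1), (0, -2), (0, -3), (0, -4), (0, -5), (-1, -5), (-1, -4), (-1, -3)]
Fold 1: move[6]->L => DDDDDLLU VALID
Fold 2: move[5]->D => DDDDDDLU VALID
Fold 3: move[3]->U => DDDUDDLU INVALID (collision), skipped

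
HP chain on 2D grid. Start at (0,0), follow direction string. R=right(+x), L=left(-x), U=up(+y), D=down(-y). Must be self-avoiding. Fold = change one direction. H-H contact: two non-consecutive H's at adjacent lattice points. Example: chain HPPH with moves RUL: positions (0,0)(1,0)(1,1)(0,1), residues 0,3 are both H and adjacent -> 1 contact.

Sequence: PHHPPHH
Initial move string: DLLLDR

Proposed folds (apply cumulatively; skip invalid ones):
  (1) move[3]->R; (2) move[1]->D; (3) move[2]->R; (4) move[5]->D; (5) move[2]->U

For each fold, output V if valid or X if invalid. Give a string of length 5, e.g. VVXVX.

Initial: DLLLDR -> [(0, 0), (0, -1), (-1, -1), (-2, -1), (-3, -1), (-3, -2), (-2, -2)]
Fold 1: move[3]->R => DLLRDR INVALID (collision), skipped
Fold 2: move[1]->D => DDLLDR VALID
Fold 3: move[2]->R => DDRLDR INVALID (collision), skipped
Fold 4: move[5]->D => DDLLDD VALID
Fold 5: move[2]->U => DDULDD INVALID (collision), skipped

Answer: XVXVX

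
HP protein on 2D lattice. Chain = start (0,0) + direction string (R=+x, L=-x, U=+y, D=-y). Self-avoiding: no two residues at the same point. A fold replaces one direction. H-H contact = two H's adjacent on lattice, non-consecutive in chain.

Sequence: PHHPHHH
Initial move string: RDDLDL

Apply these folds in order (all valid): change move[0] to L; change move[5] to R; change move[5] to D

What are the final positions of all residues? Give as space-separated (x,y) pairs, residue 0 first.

Answer: (0,0) (-1,0) (-1,-1) (-1,-2) (-2,-2) (-2,-3) (-2,-4)

Derivation:
Initial moves: RDDLDL
Fold: move[0]->L => LDDLDL (positions: [(0, 0), (-1, 0), (-1, -1), (-1, -2), (-2, -2), (-2, -3), (-3, -3)])
Fold: move[5]->R => LDDLDR (positions: [(0, 0), (-1, 0), (-1, -1), (-1, -2), (-2, -2), (-2, -3), (-1, -3)])
Fold: move[5]->D => LDDLDD (positions: [(0, 0), (-1, 0), (-1, -1), (-1, -2), (-2, -2), (-2, -3), (-2, -4)])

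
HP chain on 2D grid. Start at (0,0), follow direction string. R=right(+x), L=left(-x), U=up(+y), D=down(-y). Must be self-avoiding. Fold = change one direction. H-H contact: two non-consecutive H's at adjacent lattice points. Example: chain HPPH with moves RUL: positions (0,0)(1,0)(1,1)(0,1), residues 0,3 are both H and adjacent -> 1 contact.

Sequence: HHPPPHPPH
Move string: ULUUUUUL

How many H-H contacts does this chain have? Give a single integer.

Answer: 0

Derivation:
Positions: [(0, 0), (0, 1), (-1, 1), (-1, 2), (-1, 3), (-1, 4), (-1, 5), (-1, 6), (-2, 6)]
No H-H contacts found.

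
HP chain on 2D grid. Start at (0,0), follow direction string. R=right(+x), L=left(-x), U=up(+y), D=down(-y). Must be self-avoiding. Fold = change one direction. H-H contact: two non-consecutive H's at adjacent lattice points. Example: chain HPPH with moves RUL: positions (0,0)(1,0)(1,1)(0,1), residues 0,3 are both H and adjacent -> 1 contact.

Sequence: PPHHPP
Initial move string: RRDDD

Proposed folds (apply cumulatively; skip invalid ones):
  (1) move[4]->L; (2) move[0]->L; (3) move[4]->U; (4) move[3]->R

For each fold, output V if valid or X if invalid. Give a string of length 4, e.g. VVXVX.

Initial: RRDDD -> [(0, 0), (1, 0), (2, 0), (2, -1), (2, -2), (2, -3)]
Fold 1: move[4]->L => RRDDL VALID
Fold 2: move[0]->L => LRDDL INVALID (collision), skipped
Fold 3: move[4]->U => RRDDU INVALID (collision), skipped
Fold 4: move[3]->R => RRDRL INVALID (collision), skipped

Answer: VXXX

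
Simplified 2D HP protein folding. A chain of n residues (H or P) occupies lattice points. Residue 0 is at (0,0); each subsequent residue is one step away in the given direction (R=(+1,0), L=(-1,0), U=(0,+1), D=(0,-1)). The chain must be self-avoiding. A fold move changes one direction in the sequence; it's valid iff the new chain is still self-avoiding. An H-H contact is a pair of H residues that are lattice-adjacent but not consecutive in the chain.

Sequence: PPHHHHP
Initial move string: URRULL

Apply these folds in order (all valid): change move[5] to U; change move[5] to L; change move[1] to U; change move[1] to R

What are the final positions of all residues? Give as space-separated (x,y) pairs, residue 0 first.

Answer: (0,0) (0,1) (1,1) (2,1) (2,2) (1,2) (0,2)

Derivation:
Initial moves: URRULL
Fold: move[5]->U => URRULU (positions: [(0, 0), (0, 1), (1, 1), (2, 1), (2, 2), (1, 2), (1, 3)])
Fold: move[5]->L => URRULL (positions: [(0, 0), (0, 1), (1, 1), (2, 1), (2, 2), (1, 2), (0, 2)])
Fold: move[1]->U => UURULL (positions: [(0, 0), (0, 1), (0, 2), (1, 2), (1, 3), (0, 3), (-1, 3)])
Fold: move[1]->R => URRULL (positions: [(0, 0), (0, 1), (1, 1), (2, 1), (2, 2), (1, 2), (0, 2)])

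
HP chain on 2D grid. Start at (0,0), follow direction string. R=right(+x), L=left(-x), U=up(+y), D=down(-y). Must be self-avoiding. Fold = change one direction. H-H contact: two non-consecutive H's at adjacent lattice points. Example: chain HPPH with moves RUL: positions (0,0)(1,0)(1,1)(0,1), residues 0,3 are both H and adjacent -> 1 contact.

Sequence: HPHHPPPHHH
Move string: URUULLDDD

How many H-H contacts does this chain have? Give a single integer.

Positions: [(0, 0), (0, 1), (1, 1), (1, 2), (1, 3), (0, 3), (-1, 3), (-1, 2), (-1, 1), (-1, 0)]
H-H contact: residue 0 @(0,0) - residue 9 @(-1, 0)

Answer: 1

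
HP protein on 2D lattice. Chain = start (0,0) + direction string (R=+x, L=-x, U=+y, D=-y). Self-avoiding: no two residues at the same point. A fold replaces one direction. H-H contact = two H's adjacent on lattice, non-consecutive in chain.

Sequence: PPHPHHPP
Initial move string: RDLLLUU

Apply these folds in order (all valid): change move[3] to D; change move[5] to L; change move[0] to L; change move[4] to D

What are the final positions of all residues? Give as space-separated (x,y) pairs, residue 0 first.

Initial moves: RDLLLUU
Fold: move[3]->D => RDLDLUU (positions: [(0, 0), (1, 0), (1, -1), (0, -1), (0, -2), (-1, -2), (-1, -1), (-1, 0)])
Fold: move[5]->L => RDLDLLU (positions: [(0, 0), (1, 0), (1, -1), (0, -1), (0, -2), (-1, -2), (-2, -2), (-2, -1)])
Fold: move[0]->L => LDLDLLU (positions: [(0, 0), (-1, 0), (-1, -1), (-2, -1), (-2, -2), (-3, -2), (-4, -2), (-4, -1)])
Fold: move[4]->D => LDLDDLU (positions: [(0, 0), (-1, 0), (-1, -1), (-2, -1), (-2, -2), (-2, -3), (-3, -3), (-3, -2)])

Answer: (0,0) (-1,0) (-1,-1) (-2,-1) (-2,-2) (-2,-3) (-3,-3) (-3,-2)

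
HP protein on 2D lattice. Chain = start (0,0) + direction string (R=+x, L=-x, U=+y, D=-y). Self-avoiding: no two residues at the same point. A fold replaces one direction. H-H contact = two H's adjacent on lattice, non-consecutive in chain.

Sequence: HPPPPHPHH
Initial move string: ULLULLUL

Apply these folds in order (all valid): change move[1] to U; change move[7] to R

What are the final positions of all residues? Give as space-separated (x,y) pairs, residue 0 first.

Initial moves: ULLULLUL
Fold: move[1]->U => UULULLUL (positions: [(0, 0), (0, 1), (0, 2), (-1, 2), (-1, 3), (-2, 3), (-3, 3), (-3, 4), (-4, 4)])
Fold: move[7]->R => UULULLUR (positions: [(0, 0), (0, 1), (0, 2), (-1, 2), (-1, 3), (-2, 3), (-3, 3), (-3, 4), (-2, 4)])

Answer: (0,0) (0,1) (0,2) (-1,2) (-1,3) (-2,3) (-3,3) (-3,4) (-2,4)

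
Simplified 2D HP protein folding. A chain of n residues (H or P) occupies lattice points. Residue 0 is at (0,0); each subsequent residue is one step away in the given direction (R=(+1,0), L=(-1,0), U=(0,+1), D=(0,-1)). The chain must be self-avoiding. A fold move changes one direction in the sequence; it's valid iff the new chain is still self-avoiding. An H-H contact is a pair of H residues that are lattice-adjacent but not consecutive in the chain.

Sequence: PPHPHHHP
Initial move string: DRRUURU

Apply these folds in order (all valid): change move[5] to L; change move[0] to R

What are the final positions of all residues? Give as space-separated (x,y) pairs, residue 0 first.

Initial moves: DRRUURU
Fold: move[5]->L => DRRUULU (positions: [(0, 0), (0, -1), (1, -1), (2, -1), (2, 0), (2, 1), (1, 1), (1, 2)])
Fold: move[0]->R => RRRUULU (positions: [(0, 0), (1, 0), (2, 0), (3, 0), (3, 1), (3, 2), (2, 2), (2, 3)])

Answer: (0,0) (1,0) (2,0) (3,0) (3,1) (3,2) (2,2) (2,3)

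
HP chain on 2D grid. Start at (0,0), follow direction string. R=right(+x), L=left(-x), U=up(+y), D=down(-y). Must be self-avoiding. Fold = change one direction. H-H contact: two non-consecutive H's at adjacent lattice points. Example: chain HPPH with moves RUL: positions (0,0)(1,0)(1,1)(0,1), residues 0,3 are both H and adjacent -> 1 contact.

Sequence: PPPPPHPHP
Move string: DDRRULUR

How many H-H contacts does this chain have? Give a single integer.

Positions: [(0, 0), (0, -1), (0, -2), (1, -2), (2, -2), (2, -1), (1, -1), (1, 0), (2, 0)]
No H-H contacts found.

Answer: 0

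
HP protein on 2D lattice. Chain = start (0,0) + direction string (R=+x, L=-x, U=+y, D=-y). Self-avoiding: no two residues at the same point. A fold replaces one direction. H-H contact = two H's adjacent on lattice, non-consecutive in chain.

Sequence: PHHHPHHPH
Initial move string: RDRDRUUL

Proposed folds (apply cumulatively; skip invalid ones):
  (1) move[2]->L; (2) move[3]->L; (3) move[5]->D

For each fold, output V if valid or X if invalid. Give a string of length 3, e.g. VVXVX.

Answer: XXX

Derivation:
Initial: RDRDRUUL -> [(0, 0), (1, 0), (1, -1), (2, -1), (2, -2), (3, -2), (3, -1), (3, 0), (2, 0)]
Fold 1: move[2]->L => RDLDRUUL INVALID (collision), skipped
Fold 2: move[3]->L => RDRLRUUL INVALID (collision), skipped
Fold 3: move[5]->D => RDRDRDUL INVALID (collision), skipped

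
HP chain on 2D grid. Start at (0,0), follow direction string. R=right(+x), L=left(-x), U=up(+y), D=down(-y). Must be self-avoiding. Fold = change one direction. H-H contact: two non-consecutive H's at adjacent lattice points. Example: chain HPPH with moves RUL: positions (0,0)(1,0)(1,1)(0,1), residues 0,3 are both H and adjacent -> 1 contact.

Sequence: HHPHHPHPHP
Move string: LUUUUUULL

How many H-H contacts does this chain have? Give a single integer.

Positions: [(0, 0), (-1, 0), (-1, 1), (-1, 2), (-1, 3), (-1, 4), (-1, 5), (-1, 6), (-2, 6), (-3, 6)]
No H-H contacts found.

Answer: 0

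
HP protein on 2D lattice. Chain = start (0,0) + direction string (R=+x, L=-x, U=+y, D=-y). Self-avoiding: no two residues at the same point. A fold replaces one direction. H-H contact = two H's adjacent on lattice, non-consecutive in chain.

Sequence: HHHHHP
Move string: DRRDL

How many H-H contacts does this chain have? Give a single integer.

Positions: [(0, 0), (0, -1), (1, -1), (2, -1), (2, -2), (1, -2)]
No H-H contacts found.

Answer: 0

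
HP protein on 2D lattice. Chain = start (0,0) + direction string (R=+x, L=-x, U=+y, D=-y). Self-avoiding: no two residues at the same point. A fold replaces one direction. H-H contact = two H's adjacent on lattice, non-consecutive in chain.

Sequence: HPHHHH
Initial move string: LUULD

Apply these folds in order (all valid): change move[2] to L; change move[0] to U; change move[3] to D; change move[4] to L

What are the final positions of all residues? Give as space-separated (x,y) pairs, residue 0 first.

Initial moves: LUULD
Fold: move[2]->L => LULLD (positions: [(0, 0), (-1, 0), (-1, 1), (-2, 1), (-3, 1), (-3, 0)])
Fold: move[0]->U => UULLD (positions: [(0, 0), (0, 1), (0, 2), (-1, 2), (-2, 2), (-2, 1)])
Fold: move[3]->D => UULDD (positions: [(0, 0), (0, 1), (0, 2), (-1, 2), (-1, 1), (-1, 0)])
Fold: move[4]->L => UULDL (positions: [(0, 0), (0, 1), (0, 2), (-1, 2), (-1, 1), (-2, 1)])

Answer: (0,0) (0,1) (0,2) (-1,2) (-1,1) (-2,1)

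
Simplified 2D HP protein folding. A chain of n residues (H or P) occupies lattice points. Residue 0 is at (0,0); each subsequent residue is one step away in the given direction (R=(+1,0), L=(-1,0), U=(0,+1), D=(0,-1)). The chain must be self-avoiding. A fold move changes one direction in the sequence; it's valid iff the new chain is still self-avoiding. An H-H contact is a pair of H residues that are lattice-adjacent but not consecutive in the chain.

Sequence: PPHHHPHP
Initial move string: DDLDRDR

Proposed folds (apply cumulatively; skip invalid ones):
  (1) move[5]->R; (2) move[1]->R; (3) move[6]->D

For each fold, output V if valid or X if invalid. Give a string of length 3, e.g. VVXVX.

Answer: VXV

Derivation:
Initial: DDLDRDR -> [(0, 0), (0, -1), (0, -2), (-1, -2), (-1, -3), (0, -3), (0, -4), (1, -4)]
Fold 1: move[5]->R => DDLDRRR VALID
Fold 2: move[1]->R => DRLDRRR INVALID (collision), skipped
Fold 3: move[6]->D => DDLDRRD VALID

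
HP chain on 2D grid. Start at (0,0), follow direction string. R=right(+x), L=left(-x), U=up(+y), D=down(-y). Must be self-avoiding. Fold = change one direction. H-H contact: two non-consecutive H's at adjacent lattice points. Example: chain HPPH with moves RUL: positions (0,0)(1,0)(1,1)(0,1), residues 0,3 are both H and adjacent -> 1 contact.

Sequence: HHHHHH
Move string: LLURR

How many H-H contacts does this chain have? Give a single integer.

Answer: 2

Derivation:
Positions: [(0, 0), (-1, 0), (-2, 0), (-2, 1), (-1, 1), (0, 1)]
H-H contact: residue 0 @(0,0) - residue 5 @(0, 1)
H-H contact: residue 1 @(-1,0) - residue 4 @(-1, 1)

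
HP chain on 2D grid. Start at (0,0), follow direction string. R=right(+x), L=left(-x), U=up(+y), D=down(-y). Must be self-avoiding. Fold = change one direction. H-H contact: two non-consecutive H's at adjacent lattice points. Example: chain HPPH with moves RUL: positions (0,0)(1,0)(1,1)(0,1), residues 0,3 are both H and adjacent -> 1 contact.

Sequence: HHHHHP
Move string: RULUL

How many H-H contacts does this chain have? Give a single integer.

Answer: 1

Derivation:
Positions: [(0, 0), (1, 0), (1, 1), (0, 1), (0, 2), (-1, 2)]
H-H contact: residue 0 @(0,0) - residue 3 @(0, 1)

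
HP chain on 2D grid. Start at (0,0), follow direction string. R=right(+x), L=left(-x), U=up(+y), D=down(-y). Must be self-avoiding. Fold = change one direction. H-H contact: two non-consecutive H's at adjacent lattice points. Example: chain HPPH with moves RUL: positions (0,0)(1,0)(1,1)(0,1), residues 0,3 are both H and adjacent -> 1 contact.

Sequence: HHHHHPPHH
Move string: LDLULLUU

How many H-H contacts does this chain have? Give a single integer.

Positions: [(0, 0), (-1, 0), (-1, -1), (-2, -1), (-2, 0), (-3, 0), (-4, 0), (-4, 1), (-4, 2)]
H-H contact: residue 1 @(-1,0) - residue 4 @(-2, 0)

Answer: 1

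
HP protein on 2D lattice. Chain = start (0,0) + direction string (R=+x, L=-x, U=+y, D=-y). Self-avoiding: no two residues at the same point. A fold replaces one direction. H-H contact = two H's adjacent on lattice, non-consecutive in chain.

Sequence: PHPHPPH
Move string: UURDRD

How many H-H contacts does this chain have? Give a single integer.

Answer: 0

Derivation:
Positions: [(0, 0), (0, 1), (0, 2), (1, 2), (1, 1), (2, 1), (2, 0)]
No H-H contacts found.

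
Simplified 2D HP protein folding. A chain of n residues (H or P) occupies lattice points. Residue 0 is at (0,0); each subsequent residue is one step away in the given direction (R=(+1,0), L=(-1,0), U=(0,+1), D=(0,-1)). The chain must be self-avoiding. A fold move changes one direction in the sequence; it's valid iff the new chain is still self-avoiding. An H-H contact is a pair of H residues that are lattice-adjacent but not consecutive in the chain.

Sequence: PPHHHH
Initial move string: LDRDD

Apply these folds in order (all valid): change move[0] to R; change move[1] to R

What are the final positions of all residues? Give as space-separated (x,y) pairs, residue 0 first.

Answer: (0,0) (1,0) (2,0) (3,0) (3,-1) (3,-2)

Derivation:
Initial moves: LDRDD
Fold: move[0]->R => RDRDD (positions: [(0, 0), (1, 0), (1, -1), (2, -1), (2, -2), (2, -3)])
Fold: move[1]->R => RRRDD (positions: [(0, 0), (1, 0), (2, 0), (3, 0), (3, -1), (3, -2)])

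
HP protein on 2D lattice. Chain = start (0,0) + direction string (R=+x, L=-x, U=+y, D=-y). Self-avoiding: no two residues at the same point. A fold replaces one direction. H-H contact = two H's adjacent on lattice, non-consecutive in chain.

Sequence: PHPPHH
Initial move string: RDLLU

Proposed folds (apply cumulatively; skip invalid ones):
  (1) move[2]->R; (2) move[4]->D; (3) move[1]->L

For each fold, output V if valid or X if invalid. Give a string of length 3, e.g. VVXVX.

Initial: RDLLU -> [(0, 0), (1, 0), (1, -1), (0, -1), (-1, -1), (-1, 0)]
Fold 1: move[2]->R => RDRLU INVALID (collision), skipped
Fold 2: move[4]->D => RDLLD VALID
Fold 3: move[1]->L => RLLLD INVALID (collision), skipped

Answer: XVX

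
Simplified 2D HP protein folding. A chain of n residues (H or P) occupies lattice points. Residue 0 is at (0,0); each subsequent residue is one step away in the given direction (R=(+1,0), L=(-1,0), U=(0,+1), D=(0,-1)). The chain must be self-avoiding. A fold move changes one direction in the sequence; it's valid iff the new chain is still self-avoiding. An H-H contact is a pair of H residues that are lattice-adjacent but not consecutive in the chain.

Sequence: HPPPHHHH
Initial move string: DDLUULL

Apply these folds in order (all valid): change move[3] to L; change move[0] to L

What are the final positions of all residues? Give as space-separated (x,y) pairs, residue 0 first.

Initial moves: DDLUULL
Fold: move[3]->L => DDLLULL (positions: [(0, 0), (0, -1), (0, -2), (-1, -2), (-2, -2), (-2, -1), (-3, -1), (-4, -1)])
Fold: move[0]->L => LDLLULL (positions: [(0, 0), (-1, 0), (-1, -1), (-2, -1), (-3, -1), (-3, 0), (-4, 0), (-5, 0)])

Answer: (0,0) (-1,0) (-1,-1) (-2,-1) (-3,-1) (-3,0) (-4,0) (-5,0)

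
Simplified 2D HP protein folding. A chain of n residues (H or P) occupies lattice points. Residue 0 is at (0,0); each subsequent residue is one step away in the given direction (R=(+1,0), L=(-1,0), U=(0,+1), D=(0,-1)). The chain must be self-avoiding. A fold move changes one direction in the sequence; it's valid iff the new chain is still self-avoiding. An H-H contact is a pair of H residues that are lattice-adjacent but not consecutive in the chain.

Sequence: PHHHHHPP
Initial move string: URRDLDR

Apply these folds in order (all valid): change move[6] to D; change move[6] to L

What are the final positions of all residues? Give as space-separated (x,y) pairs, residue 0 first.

Initial moves: URRDLDR
Fold: move[6]->D => URRDLDD (positions: [(0, 0), (0, 1), (1, 1), (2, 1), (2, 0), (1, 0), (1, -1), (1, -2)])
Fold: move[6]->L => URRDLDL (positions: [(0, 0), (0, 1), (1, 1), (2, 1), (2, 0), (1, 0), (1, -1), (0, -1)])

Answer: (0,0) (0,1) (1,1) (2,1) (2,0) (1,0) (1,-1) (0,-1)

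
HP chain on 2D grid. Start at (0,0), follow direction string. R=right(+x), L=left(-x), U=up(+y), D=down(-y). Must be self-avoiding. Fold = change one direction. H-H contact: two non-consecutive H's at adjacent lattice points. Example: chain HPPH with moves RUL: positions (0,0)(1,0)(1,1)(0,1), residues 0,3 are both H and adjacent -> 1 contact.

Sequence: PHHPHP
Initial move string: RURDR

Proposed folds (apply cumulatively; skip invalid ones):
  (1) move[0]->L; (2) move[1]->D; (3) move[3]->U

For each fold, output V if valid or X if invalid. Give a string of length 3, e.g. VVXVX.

Initial: RURDR -> [(0, 0), (1, 0), (1, 1), (2, 1), (2, 0), (3, 0)]
Fold 1: move[0]->L => LURDR INVALID (collision), skipped
Fold 2: move[1]->D => RDRDR VALID
Fold 3: move[3]->U => RDRUR VALID

Answer: XVV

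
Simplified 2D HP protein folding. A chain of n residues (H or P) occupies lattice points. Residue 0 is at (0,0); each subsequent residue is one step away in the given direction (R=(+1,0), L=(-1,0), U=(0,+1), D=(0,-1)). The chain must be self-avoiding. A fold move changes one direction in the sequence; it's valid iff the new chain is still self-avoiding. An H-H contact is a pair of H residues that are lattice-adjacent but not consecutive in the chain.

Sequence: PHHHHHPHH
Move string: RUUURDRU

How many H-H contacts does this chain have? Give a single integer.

Positions: [(0, 0), (1, 0), (1, 1), (1, 2), (1, 3), (2, 3), (2, 2), (3, 2), (3, 3)]
H-H contact: residue 5 @(2,3) - residue 8 @(3, 3)

Answer: 1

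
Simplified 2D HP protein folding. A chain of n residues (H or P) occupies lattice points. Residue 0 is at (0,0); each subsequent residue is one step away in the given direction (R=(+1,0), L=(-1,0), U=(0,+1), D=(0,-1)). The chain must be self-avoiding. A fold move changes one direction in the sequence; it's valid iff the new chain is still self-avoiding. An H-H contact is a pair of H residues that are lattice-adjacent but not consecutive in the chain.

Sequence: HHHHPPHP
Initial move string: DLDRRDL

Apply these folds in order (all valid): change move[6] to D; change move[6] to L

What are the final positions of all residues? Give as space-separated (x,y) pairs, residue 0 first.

Initial moves: DLDRRDL
Fold: move[6]->D => DLDRRDD (positions: [(0, 0), (0, -1), (-1, -1), (-1, -2), (0, -2), (1, -2), (1, -3), (1, -4)])
Fold: move[6]->L => DLDRRDL (positions: [(0, 0), (0, -1), (-1, -1), (-1, -2), (0, -2), (1, -2), (1, -3), (0, -3)])

Answer: (0,0) (0,-1) (-1,-1) (-1,-2) (0,-2) (1,-2) (1,-3) (0,-3)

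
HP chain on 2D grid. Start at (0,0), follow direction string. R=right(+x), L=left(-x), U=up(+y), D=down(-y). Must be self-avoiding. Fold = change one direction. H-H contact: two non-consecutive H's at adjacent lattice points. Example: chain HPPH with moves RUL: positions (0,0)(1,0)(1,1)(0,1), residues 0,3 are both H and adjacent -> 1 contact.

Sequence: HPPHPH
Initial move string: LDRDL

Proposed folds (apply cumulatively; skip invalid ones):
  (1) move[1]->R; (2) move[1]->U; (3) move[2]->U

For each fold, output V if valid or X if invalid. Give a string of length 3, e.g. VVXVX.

Answer: XXX

Derivation:
Initial: LDRDL -> [(0, 0), (-1, 0), (-1, -1), (0, -1), (0, -2), (-1, -2)]
Fold 1: move[1]->R => LRRDL INVALID (collision), skipped
Fold 2: move[1]->U => LURDL INVALID (collision), skipped
Fold 3: move[2]->U => LDUDL INVALID (collision), skipped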